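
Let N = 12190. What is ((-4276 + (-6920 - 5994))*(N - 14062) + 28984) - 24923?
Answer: 32183741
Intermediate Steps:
((-4276 + (-6920 - 5994))*(N - 14062) + 28984) - 24923 = ((-4276 + (-6920 - 5994))*(12190 - 14062) + 28984) - 24923 = ((-4276 - 12914)*(-1872) + 28984) - 24923 = (-17190*(-1872) + 28984) - 24923 = (32179680 + 28984) - 24923 = 32208664 - 24923 = 32183741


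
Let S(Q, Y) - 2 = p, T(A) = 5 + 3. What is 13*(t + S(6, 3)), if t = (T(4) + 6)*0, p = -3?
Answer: -13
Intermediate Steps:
T(A) = 8
t = 0 (t = (8 + 6)*0 = 14*0 = 0)
S(Q, Y) = -1 (S(Q, Y) = 2 - 3 = -1)
13*(t + S(6, 3)) = 13*(0 - 1) = 13*(-1) = -13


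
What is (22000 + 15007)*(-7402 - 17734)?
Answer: -930207952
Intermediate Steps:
(22000 + 15007)*(-7402 - 17734) = 37007*(-25136) = -930207952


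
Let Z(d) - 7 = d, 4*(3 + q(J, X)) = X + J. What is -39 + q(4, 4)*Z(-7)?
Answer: -39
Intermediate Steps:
q(J, X) = -3 + J/4 + X/4 (q(J, X) = -3 + (X + J)/4 = -3 + (J + X)/4 = -3 + (J/4 + X/4) = -3 + J/4 + X/4)
Z(d) = 7 + d
-39 + q(4, 4)*Z(-7) = -39 + (-3 + (¼)*4 + (¼)*4)*(7 - 7) = -39 + (-3 + 1 + 1)*0 = -39 - 1*0 = -39 + 0 = -39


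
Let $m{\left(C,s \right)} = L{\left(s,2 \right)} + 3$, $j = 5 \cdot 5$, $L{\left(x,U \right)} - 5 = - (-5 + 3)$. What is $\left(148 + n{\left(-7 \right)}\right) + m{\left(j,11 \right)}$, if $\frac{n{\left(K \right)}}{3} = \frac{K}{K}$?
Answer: $161$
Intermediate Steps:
$L{\left(x,U \right)} = 7$ ($L{\left(x,U \right)} = 5 - \left(-5 + 3\right) = 5 - -2 = 5 + 2 = 7$)
$j = 25$
$n{\left(K \right)} = 3$ ($n{\left(K \right)} = 3 \frac{K}{K} = 3 \cdot 1 = 3$)
$m{\left(C,s \right)} = 10$ ($m{\left(C,s \right)} = 7 + 3 = 10$)
$\left(148 + n{\left(-7 \right)}\right) + m{\left(j,11 \right)} = \left(148 + 3\right) + 10 = 151 + 10 = 161$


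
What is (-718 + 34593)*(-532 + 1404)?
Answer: 29539000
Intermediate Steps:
(-718 + 34593)*(-532 + 1404) = 33875*872 = 29539000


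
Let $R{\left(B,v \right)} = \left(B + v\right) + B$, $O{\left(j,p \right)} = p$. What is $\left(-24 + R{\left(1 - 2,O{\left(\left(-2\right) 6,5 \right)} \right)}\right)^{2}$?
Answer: $441$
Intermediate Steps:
$R{\left(B,v \right)} = v + 2 B$
$\left(-24 + R{\left(1 - 2,O{\left(\left(-2\right) 6,5 \right)} \right)}\right)^{2} = \left(-24 + \left(5 + 2 \left(1 - 2\right)\right)\right)^{2} = \left(-24 + \left(5 + 2 \left(-1\right)\right)\right)^{2} = \left(-24 + \left(5 - 2\right)\right)^{2} = \left(-24 + 3\right)^{2} = \left(-21\right)^{2} = 441$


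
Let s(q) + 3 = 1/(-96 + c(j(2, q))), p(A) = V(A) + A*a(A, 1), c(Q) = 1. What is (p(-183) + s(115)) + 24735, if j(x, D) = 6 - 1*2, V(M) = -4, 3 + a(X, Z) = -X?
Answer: -780141/95 ≈ -8212.0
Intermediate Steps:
a(X, Z) = -3 - X
j(x, D) = 4 (j(x, D) = 6 - 2 = 4)
p(A) = -4 + A*(-3 - A)
s(q) = -286/95 (s(q) = -3 + 1/(-96 + 1) = -3 + 1/(-95) = -3 - 1/95 = -286/95)
(p(-183) + s(115)) + 24735 = ((-4 - 1*(-183)*(3 - 183)) - 286/95) + 24735 = ((-4 - 1*(-183)*(-180)) - 286/95) + 24735 = ((-4 - 32940) - 286/95) + 24735 = (-32944 - 286/95) + 24735 = -3129966/95 + 24735 = -780141/95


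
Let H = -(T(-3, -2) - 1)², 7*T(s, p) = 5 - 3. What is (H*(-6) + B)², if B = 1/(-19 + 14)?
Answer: 491401/60025 ≈ 8.1866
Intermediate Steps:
B = -⅕ (B = 1/(-5) = -⅕ ≈ -0.20000)
T(s, p) = 2/7 (T(s, p) = (5 - 3)/7 = (⅐)*2 = 2/7)
H = -25/49 (H = -(2/7 - 1)² = -(-5/7)² = -1*25/49 = -25/49 ≈ -0.51020)
(H*(-6) + B)² = (-25/49*(-6) - ⅕)² = (150/49 - ⅕)² = (701/245)² = 491401/60025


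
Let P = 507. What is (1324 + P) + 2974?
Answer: 4805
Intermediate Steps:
(1324 + P) + 2974 = (1324 + 507) + 2974 = 1831 + 2974 = 4805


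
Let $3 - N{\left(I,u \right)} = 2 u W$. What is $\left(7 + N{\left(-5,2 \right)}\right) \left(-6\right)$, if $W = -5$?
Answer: $-180$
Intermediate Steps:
$N{\left(I,u \right)} = 3 + 10 u$ ($N{\left(I,u \right)} = 3 - 2 u \left(-5\right) = 3 - - 10 u = 3 + 10 u$)
$\left(7 + N{\left(-5,2 \right)}\right) \left(-6\right) = \left(7 + \left(3 + 10 \cdot 2\right)\right) \left(-6\right) = \left(7 + \left(3 + 20\right)\right) \left(-6\right) = \left(7 + 23\right) \left(-6\right) = 30 \left(-6\right) = -180$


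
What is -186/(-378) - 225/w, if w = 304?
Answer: -4751/19152 ≈ -0.24807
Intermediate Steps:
-186/(-378) - 225/w = -186/(-378) - 225/304 = -186*(-1/378) - 225*1/304 = 31/63 - 225/304 = -4751/19152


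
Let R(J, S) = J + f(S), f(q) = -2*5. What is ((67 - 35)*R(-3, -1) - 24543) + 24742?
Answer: -217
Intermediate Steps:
f(q) = -10
R(J, S) = -10 + J (R(J, S) = J - 10 = -10 + J)
((67 - 35)*R(-3, -1) - 24543) + 24742 = ((67 - 35)*(-10 - 3) - 24543) + 24742 = (32*(-13) - 24543) + 24742 = (-416 - 24543) + 24742 = -24959 + 24742 = -217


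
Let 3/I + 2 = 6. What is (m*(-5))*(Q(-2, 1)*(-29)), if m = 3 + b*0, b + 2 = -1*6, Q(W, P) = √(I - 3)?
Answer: 1305*I/2 ≈ 652.5*I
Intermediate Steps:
I = ¾ (I = 3/(-2 + 6) = 3/4 = 3*(¼) = ¾ ≈ 0.75000)
Q(W, P) = 3*I/2 (Q(W, P) = √(¾ - 3) = √(-9/4) = 3*I/2)
b = -8 (b = -2 - 1*6 = -2 - 6 = -8)
m = 3 (m = 3 - 8*0 = 3 + 0 = 3)
(m*(-5))*(Q(-2, 1)*(-29)) = (3*(-5))*((3*I/2)*(-29)) = -(-1305)*I/2 = 1305*I/2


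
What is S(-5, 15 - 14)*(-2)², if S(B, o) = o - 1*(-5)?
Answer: 24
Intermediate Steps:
S(B, o) = 5 + o (S(B, o) = o + 5 = 5 + o)
S(-5, 15 - 14)*(-2)² = (5 + (15 - 14))*(-2)² = (5 + 1)*4 = 6*4 = 24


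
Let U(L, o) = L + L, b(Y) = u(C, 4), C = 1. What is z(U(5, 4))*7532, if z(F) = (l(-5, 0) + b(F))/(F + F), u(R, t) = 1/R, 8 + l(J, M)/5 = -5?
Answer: -120512/5 ≈ -24102.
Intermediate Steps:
l(J, M) = -65 (l(J, M) = -40 + 5*(-5) = -40 - 25 = -65)
b(Y) = 1 (b(Y) = 1/1 = 1)
U(L, o) = 2*L
z(F) = -32/F (z(F) = (-65 + 1)/(F + F) = -64*1/(2*F) = -32/F)
z(U(5, 4))*7532 = -32/(2*5)*7532 = -32/10*7532 = -32*⅒*7532 = -16/5*7532 = -120512/5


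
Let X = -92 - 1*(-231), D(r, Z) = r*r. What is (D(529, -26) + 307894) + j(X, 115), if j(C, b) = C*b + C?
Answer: 603859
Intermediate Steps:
D(r, Z) = r²
X = 139 (X = -92 + 231 = 139)
j(C, b) = C + C*b
(D(529, -26) + 307894) + j(X, 115) = (529² + 307894) + 139*(1 + 115) = (279841 + 307894) + 139*116 = 587735 + 16124 = 603859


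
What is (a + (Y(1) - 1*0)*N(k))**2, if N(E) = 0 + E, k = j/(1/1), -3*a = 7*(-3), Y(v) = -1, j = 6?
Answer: 1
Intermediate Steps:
a = 7 (a = -7*(-3)/3 = -1/3*(-21) = 7)
k = 6 (k = 6/(1/1) = 6/1 = 6*1 = 6)
N(E) = E
(a + (Y(1) - 1*0)*N(k))**2 = (7 + (-1 - 1*0)*6)**2 = (7 + (-1 + 0)*6)**2 = (7 - 1*6)**2 = (7 - 6)**2 = 1**2 = 1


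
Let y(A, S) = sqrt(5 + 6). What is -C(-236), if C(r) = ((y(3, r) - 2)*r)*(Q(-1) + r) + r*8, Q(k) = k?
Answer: 113752 - 55932*sqrt(11) ≈ -71754.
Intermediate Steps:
y(A, S) = sqrt(11)
C(r) = 8*r + r*(-1 + r)*(-2 + sqrt(11)) (C(r) = ((sqrt(11) - 2)*r)*(-1 + r) + r*8 = ((-2 + sqrt(11))*r)*(-1 + r) + 8*r = (r*(-2 + sqrt(11)))*(-1 + r) + 8*r = r*(-1 + r)*(-2 + sqrt(11)) + 8*r = 8*r + r*(-1 + r)*(-2 + sqrt(11)))
-C(-236) = -(-236)*(10 - sqrt(11) - 2*(-236) - 236*sqrt(11)) = -(-236)*(10 - sqrt(11) + 472 - 236*sqrt(11)) = -(-236)*(482 - 237*sqrt(11)) = -(-113752 + 55932*sqrt(11)) = 113752 - 55932*sqrt(11)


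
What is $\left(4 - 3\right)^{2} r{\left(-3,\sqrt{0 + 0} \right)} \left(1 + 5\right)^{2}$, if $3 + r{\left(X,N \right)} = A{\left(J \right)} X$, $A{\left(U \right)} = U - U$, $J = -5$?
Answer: $-108$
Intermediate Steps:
$A{\left(U \right)} = 0$
$r{\left(X,N \right)} = -3$ ($r{\left(X,N \right)} = -3 + 0 X = -3 + 0 = -3$)
$\left(4 - 3\right)^{2} r{\left(-3,\sqrt{0 + 0} \right)} \left(1 + 5\right)^{2} = \left(4 - 3\right)^{2} \left(-3\right) \left(1 + 5\right)^{2} = 1^{2} \left(-3\right) 6^{2} = 1 \left(-3\right) 36 = \left(-3\right) 36 = -108$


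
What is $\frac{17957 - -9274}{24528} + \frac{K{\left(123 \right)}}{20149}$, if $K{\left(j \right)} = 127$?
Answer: $\frac{183930825}{164738224} \approx 1.1165$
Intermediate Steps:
$\frac{17957 - -9274}{24528} + \frac{K{\left(123 \right)}}{20149} = \frac{17957 - -9274}{24528} + \frac{127}{20149} = \left(17957 + 9274\right) \frac{1}{24528} + 127 \cdot \frac{1}{20149} = 27231 \cdot \frac{1}{24528} + \frac{127}{20149} = \frac{9077}{8176} + \frac{127}{20149} = \frac{183930825}{164738224}$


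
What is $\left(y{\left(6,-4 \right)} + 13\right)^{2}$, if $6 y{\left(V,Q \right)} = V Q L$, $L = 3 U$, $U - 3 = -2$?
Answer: $1$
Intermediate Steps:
$U = 1$ ($U = 3 - 2 = 1$)
$L = 3$ ($L = 3 \cdot 1 = 3$)
$y{\left(V,Q \right)} = \frac{Q V}{2}$ ($y{\left(V,Q \right)} = \frac{V Q 3}{6} = \frac{Q V 3}{6} = \frac{3 Q V}{6} = \frac{Q V}{2}$)
$\left(y{\left(6,-4 \right)} + 13\right)^{2} = \left(\frac{1}{2} \left(-4\right) 6 + 13\right)^{2} = \left(-12 + 13\right)^{2} = 1^{2} = 1$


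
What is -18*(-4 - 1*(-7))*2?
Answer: -108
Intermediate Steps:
-18*(-4 - 1*(-7))*2 = -18*(-4 + 7)*2 = -18*3*2 = -54*2 = -108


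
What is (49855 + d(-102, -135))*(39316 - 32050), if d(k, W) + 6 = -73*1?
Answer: 361672416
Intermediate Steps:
d(k, W) = -79 (d(k, W) = -6 - 73*1 = -6 - 73 = -79)
(49855 + d(-102, -135))*(39316 - 32050) = (49855 - 79)*(39316 - 32050) = 49776*7266 = 361672416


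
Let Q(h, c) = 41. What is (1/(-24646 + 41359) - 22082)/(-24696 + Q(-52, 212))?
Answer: 73811293/82411803 ≈ 0.89564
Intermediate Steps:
(1/(-24646 + 41359) - 22082)/(-24696 + Q(-52, 212)) = (1/(-24646 + 41359) - 22082)/(-24696 + 41) = (1/16713 - 22082)/(-24655) = (1/16713 - 22082)*(-1/24655) = -369056465/16713*(-1/24655) = 73811293/82411803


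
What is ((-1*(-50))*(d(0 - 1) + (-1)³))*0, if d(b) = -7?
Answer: 0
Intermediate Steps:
((-1*(-50))*(d(0 - 1) + (-1)³))*0 = ((-1*(-50))*(-7 + (-1)³))*0 = (50*(-7 - 1))*0 = (50*(-8))*0 = -400*0 = 0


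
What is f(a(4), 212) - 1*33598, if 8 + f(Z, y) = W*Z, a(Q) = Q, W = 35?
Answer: -33466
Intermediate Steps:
f(Z, y) = -8 + 35*Z
f(a(4), 212) - 1*33598 = (-8 + 35*4) - 1*33598 = (-8 + 140) - 33598 = 132 - 33598 = -33466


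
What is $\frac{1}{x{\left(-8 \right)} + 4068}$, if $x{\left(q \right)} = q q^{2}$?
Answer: $\frac{1}{3556} \approx 0.00028121$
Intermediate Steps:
$x{\left(q \right)} = q^{3}$
$\frac{1}{x{\left(-8 \right)} + 4068} = \frac{1}{\left(-8\right)^{3} + 4068} = \frac{1}{-512 + 4068} = \frac{1}{3556}$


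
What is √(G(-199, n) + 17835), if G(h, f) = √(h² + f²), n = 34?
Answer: √(17835 + √40757) ≈ 134.30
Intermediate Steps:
G(h, f) = √(f² + h²)
√(G(-199, n) + 17835) = √(√(34² + (-199)²) + 17835) = √(√(1156 + 39601) + 17835) = √(√40757 + 17835) = √(17835 + √40757)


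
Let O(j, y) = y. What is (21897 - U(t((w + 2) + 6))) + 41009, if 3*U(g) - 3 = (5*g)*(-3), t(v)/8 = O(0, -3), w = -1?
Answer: 62785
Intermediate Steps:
t(v) = -24 (t(v) = 8*(-3) = -24)
U(g) = 1 - 5*g (U(g) = 1 + ((5*g)*(-3))/3 = 1 + (-15*g)/3 = 1 - 5*g)
(21897 - U(t((w + 2) + 6))) + 41009 = (21897 - (1 - 5*(-24))) + 41009 = (21897 - (1 + 120)) + 41009 = (21897 - 1*121) + 41009 = (21897 - 121) + 41009 = 21776 + 41009 = 62785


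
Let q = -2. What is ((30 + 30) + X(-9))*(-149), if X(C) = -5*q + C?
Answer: -9089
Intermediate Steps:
X(C) = 10 + C (X(C) = -5*(-2) + C = 10 + C)
((30 + 30) + X(-9))*(-149) = ((30 + 30) + (10 - 9))*(-149) = (60 + 1)*(-149) = 61*(-149) = -9089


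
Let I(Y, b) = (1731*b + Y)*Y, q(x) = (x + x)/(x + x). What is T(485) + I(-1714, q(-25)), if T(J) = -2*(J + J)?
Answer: -31078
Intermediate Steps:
q(x) = 1 (q(x) = (2*x)/((2*x)) = (2*x)*(1/(2*x)) = 1)
I(Y, b) = Y*(Y + 1731*b) (I(Y, b) = (Y + 1731*b)*Y = Y*(Y + 1731*b))
T(J) = -4*J
T(485) + I(-1714, q(-25)) = -4*485 - 1714*(-1714 + 1731*1) = -1940 - 1714*(-1714 + 1731) = -1940 - 1714*17 = -1940 - 29138 = -31078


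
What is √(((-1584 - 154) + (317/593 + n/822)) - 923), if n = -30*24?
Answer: 4*I*√1097819950607/81241 ≈ 51.588*I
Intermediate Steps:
n = -720
√(((-1584 - 154) + (317/593 + n/822)) - 923) = √(((-1584 - 154) + (317/593 - 720/822)) - 923) = √((-1738 + (317*(1/593) - 720*1/822)) - 923) = √((-1738 + (317/593 - 120/137)) - 923) = √((-1738 - 27731/81241) - 923) = √(-141224589/81241 - 923) = √(-216210032/81241) = 4*I*√1097819950607/81241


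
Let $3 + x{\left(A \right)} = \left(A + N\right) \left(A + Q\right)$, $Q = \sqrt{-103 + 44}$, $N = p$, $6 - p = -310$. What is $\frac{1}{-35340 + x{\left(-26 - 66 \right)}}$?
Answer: $- \frac{7993}{447639255} - \frac{32 i \sqrt{59}}{447639255} \approx -1.7856 \cdot 10^{-5} - 5.491 \cdot 10^{-7} i$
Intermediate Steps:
$p = 316$ ($p = 6 - -310 = 6 + 310 = 316$)
$N = 316$
$Q = i \sqrt{59}$ ($Q = \sqrt{-59} = i \sqrt{59} \approx 7.6811 i$)
$x{\left(A \right)} = -3 + \left(316 + A\right) \left(A + i \sqrt{59}\right)$ ($x{\left(A \right)} = -3 + \left(A + 316\right) \left(A + i \sqrt{59}\right) = -3 + \left(316 + A\right) \left(A + i \sqrt{59}\right)$)
$\frac{1}{-35340 + x{\left(-26 - 66 \right)}} = \frac{1}{-35340 + \left(-3 + \left(-26 - 66\right)^{2} + 316 \left(-26 - 66\right) + 316 i \sqrt{59} + i \left(-26 - 66\right) \sqrt{59}\right)} = \frac{1}{-35340 + \left(-3 + \left(-92\right)^{2} + 316 \left(-92\right) + 316 i \sqrt{59} + i \left(-92\right) \sqrt{59}\right)} = \frac{1}{-35340 - \left(20611 - 224 i \sqrt{59}\right)} = \frac{1}{-55951 + 224 i \sqrt{59}}$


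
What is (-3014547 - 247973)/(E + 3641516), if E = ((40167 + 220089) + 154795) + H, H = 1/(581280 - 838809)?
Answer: -420096756540/522341821471 ≈ -0.80426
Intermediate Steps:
H = -1/257529 (H = 1/(-257529) = -1/257529 ≈ -3.8831e-6)
E = 106887668978/257529 (E = ((40167 + 220089) + 154795) - 1/257529 = (260256 + 154795) - 1/257529 = 415051 - 1/257529 = 106887668978/257529 ≈ 4.1505e+5)
(-3014547 - 247973)/(E + 3641516) = (-3014547 - 247973)/(106887668978/257529 + 3641516) = -3262520/1044683642942/257529 = -3262520*257529/1044683642942 = -420096756540/522341821471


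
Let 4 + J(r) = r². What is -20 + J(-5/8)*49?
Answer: -12599/64 ≈ -196.86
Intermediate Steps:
J(r) = -4 + r²
-20 + J(-5/8)*49 = -20 + (-4 + (-5/8)²)*49 = -20 + (-4 + 25/64)*49 = -20 - 231/64*49 = -20 - 11319/64 = -12599/64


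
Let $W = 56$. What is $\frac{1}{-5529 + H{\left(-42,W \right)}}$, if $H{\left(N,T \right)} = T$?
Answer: $- \frac{1}{5473} \approx -0.00018272$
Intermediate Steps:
$\frac{1}{-5529 + H{\left(-42,W \right)}} = \frac{1}{-5529 + 56} = \frac{1}{-5473} = - \frac{1}{5473}$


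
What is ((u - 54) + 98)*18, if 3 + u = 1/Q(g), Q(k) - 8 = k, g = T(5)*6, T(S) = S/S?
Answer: 5175/7 ≈ 739.29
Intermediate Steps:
T(S) = 1
g = 6 (g = 1*6 = 6)
Q(k) = 8 + k
u = -41/14 (u = -3 + 1/(8 + 6) = -3 + 1/14 = -41/14 ≈ -2.9286)
((u - 54) + 98)*18 = ((-41/14 - 54) + 98)*18 = (-797/14 + 98)*18 = (575/14)*18 = 5175/7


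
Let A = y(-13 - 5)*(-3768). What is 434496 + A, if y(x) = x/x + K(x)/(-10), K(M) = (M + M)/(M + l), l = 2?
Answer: 2157879/5 ≈ 4.3158e+5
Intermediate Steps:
K(M) = 2*M/(2 + M) (K(M) = (M + M)/(M + 2) = (2*M)/(2 + M) = 2*M/(2 + M))
y(x) = 1 - x/(5*(2 + x)) (y(x) = x/x + (2*x/(2 + x))/(-10) = 1 + (2*x/(2 + x))*(-⅒) = 1 - x/(5*(2 + x)))
A = -14601/5 (A = (2*(5 + 2*(-13 - 5))/(5*(2 + (-13 - 5))))*(-3768) = (2*(5 + 2*(-18))/(5*(2 - 18)))*(-3768) = ((⅖)*(5 - 36)/(-16))*(-3768) = ((⅖)*(-1/16)*(-31))*(-3768) = (31/40)*(-3768) = -14601/5 ≈ -2920.2)
434496 + A = 434496 - 14601/5 = 2157879/5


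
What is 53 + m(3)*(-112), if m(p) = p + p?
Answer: -619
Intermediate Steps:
m(p) = 2*p
53 + m(3)*(-112) = 53 + (2*3)*(-112) = 53 + 6*(-112) = 53 - 672 = -619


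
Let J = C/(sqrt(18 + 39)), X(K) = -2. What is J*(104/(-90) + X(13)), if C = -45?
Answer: 142*sqrt(57)/57 ≈ 18.808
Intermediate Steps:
J = -15*sqrt(57)/19 (J = -45/sqrt(18 + 39) = -45*sqrt(57)/57 = -15*sqrt(57)/19 ≈ -5.9604)
J*(104/(-90) + X(13)) = (-15*sqrt(57)/19)*(104/(-90) - 2) = (-15*sqrt(57)/19)*(104*(-1/90) - 2) = (-15*sqrt(57)/19)*(-52/45 - 2) = -15*sqrt(57)/19*(-142/45) = 142*sqrt(57)/57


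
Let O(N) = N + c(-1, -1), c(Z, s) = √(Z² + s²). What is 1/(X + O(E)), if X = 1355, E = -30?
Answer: 1325/1755623 - √2/1755623 ≈ 0.00075391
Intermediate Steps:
O(N) = N + √2 (O(N) = N + √((-1)² + (-1)²) = N + √(1 + 1) = N + √2)
1/(X + O(E)) = 1/(1355 + (-30 + √2)) = 1/(1325 + √2)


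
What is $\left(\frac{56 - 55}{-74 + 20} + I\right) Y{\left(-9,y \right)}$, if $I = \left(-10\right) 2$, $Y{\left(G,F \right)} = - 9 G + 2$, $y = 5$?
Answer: $- \frac{89723}{54} \approx -1661.5$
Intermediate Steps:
$Y{\left(G,F \right)} = 2 - 9 G$
$I = -20$
$\left(\frac{56 - 55}{-74 + 20} + I\right) Y{\left(-9,y \right)} = \left(\frac{56 - 55}{-74 + 20} - 20\right) \left(2 - -81\right) = \left(1 \frac{1}{-54} - 20\right) \left(2 + 81\right) = \left(1 \left(- \frac{1}{54}\right) - 20\right) 83 = \left(- \frac{1}{54} - 20\right) 83 = \left(- \frac{1081}{54}\right) 83 = - \frac{89723}{54}$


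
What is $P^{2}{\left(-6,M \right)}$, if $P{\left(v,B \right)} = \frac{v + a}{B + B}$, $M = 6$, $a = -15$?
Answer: $\frac{49}{16} \approx 3.0625$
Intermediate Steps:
$P{\left(v,B \right)} = \frac{-15 + v}{2 B}$ ($P{\left(v,B \right)} = \frac{v - 15}{B + B} = \frac{-15 + v}{2 B}$)
$P^{2}{\left(-6,M \right)} = \left(\frac{-15 - 6}{2 \cdot 6}\right)^{2} = \left(\frac{1}{2} \cdot \frac{1}{6} \left(-21\right)\right)^{2} = \left(- \frac{7}{4}\right)^{2} = \frac{49}{16}$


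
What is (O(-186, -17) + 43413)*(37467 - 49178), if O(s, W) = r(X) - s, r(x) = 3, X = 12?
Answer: -510623022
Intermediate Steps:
O(s, W) = 3 - s
(O(-186, -17) + 43413)*(37467 - 49178) = ((3 - 1*(-186)) + 43413)*(37467 - 49178) = ((3 + 186) + 43413)*(-11711) = (189 + 43413)*(-11711) = 43602*(-11711) = -510623022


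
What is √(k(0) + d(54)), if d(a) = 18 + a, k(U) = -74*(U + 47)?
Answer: I*√3406 ≈ 58.361*I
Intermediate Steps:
k(U) = -3478 - 74*U (k(U) = -74*(47 + U) = -3478 - 74*U)
√(k(0) + d(54)) = √((-3478 - 74*0) + (18 + 54)) = √((-3478 + 0) + 72) = √(-3478 + 72) = √(-3406) = I*√3406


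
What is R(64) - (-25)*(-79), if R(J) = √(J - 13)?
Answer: -1975 + √51 ≈ -1967.9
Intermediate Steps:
R(J) = √(-13 + J)
R(64) - (-25)*(-79) = √(-13 + 64) - (-25)*(-79) = √51 - 1*1975 = √51 - 1975 = -1975 + √51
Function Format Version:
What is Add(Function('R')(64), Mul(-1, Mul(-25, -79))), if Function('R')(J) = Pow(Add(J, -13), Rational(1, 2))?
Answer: Add(-1975, Pow(51, Rational(1, 2))) ≈ -1967.9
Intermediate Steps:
Function('R')(J) = Pow(Add(-13, J), Rational(1, 2))
Add(Function('R')(64), Mul(-1, Mul(-25, -79))) = Add(Pow(Add(-13, 64), Rational(1, 2)), Mul(-1, Mul(-25, -79))) = Add(Pow(51, Rational(1, 2)), Mul(-1, 1975)) = Add(Pow(51, Rational(1, 2)), -1975) = Add(-1975, Pow(51, Rational(1, 2)))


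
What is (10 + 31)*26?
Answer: 1066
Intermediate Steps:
(10 + 31)*26 = 41*26 = 1066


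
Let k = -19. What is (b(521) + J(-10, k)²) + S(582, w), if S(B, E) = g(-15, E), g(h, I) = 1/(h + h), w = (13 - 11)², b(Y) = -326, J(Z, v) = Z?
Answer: -6781/30 ≈ -226.03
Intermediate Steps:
w = 4 (w = 2² = 4)
g(h, I) = 1/(2*h)
S(B, E) = -1/30 (S(B, E) = (½)/(-15) = (½)*(-1/15) = -1/30)
(b(521) + J(-10, k)²) + S(582, w) = (-326 + (-10)²) - 1/30 = (-326 + 100) - 1/30 = -226 - 1/30 = -6781/30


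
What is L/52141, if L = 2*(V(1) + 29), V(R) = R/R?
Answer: 60/52141 ≈ 0.0011507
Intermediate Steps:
V(R) = 1
L = 60 (L = 2*(1 + 29) = 2*30 = 60)
L/52141 = 60/52141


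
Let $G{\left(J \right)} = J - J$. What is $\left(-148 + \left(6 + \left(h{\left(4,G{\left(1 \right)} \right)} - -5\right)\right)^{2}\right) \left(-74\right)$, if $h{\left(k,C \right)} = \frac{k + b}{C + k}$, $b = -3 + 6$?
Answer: $- \frac{8621}{8} \approx -1077.6$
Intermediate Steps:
$b = 3$
$G{\left(J \right)} = 0$
$h{\left(k,C \right)} = \frac{3 + k}{C + k}$ ($h{\left(k,C \right)} = \frac{k + 3}{C + k} = \frac{3 + k}{C + k}$)
$\left(-148 + \left(6 + \left(h{\left(4,G{\left(1 \right)} \right)} - -5\right)\right)^{2}\right) \left(-74\right) = \left(-148 + \left(6 + \left(\frac{3 + 4}{0 + 4} - -5\right)\right)^{2}\right) \left(-74\right) = \left(-148 + \left(6 + \left(\frac{1}{4} \cdot 7 + 5\right)\right)^{2}\right) \left(-74\right) = \left(-148 + \left(6 + \left(\frac{7}{4} + 5\right)\right)^{2}\right) \left(-74\right) = \left(-148 + \left(6 + \frac{27}{4}\right)^{2}\right) \left(-74\right) = \left(-148 + \left(\frac{51}{4}\right)^{2}\right) \left(-74\right) = \left(-148 + \frac{2601}{16}\right) \left(-74\right) = \frac{233}{16} \left(-74\right) = - \frac{8621}{8}$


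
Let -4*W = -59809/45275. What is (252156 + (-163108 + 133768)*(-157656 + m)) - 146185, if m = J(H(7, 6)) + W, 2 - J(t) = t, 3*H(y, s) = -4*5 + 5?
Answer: 41884064958902/9055 ≈ 4.6255e+9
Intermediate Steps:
H(y, s) = -5 (H(y, s) = (-4*5 + 5)/3 = (-20 + 5)/3 = (⅓)*(-15) = -5)
J(t) = 2 - t
W = 59809/181100 (W = -(-59809)/(4*45275) = -¼*(-59809/45275) = 59809/181100 ≈ 0.33025)
m = 1327509/181100 (m = (2 - 1*(-5)) + 59809/181100 = (2 + 5) + 59809/181100 = 7 + 59809/181100 = 1327509/181100 ≈ 7.3303)
(252156 + (-163108 + 133768)*(-157656 + m)) - 146185 = (252156 + (-163108 + 133768)*(-157656 + 1327509/181100)) - 146185 = (252156 - 29340*(-28550174091/181100)) - 146185 = (252156 + 41883105391497/9055) - 146185 = 41885388664077/9055 - 146185 = 41884064958902/9055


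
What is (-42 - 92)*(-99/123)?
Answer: 4422/41 ≈ 107.85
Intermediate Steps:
(-42 - 92)*(-99/123) = -(-13266)/123 = -134*(-33/41) = 4422/41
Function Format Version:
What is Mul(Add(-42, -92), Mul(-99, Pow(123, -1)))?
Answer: Rational(4422, 41) ≈ 107.85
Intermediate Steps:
Mul(Add(-42, -92), Mul(-99, Pow(123, -1))) = Mul(-134, Mul(-99, Rational(1, 123))) = Mul(-134, Rational(-33, 41)) = Rational(4422, 41)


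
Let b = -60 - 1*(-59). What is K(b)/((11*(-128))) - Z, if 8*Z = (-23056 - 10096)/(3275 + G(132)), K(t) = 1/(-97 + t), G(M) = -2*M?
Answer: 571808707/415469824 ≈ 1.3763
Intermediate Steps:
b = -1 (b = -60 + 59 = -1)
Z = -4144/3011 (Z = ((-23056 - 10096)/(3275 - 2*132))/8 = (-33152/(3275 - 264))/8 = (-33152/3011)/8 = (-33152*1/3011)/8 = (1/8)*(-33152/3011) = -4144/3011 ≈ -1.3763)
K(b)/((11*(-128))) - Z = 1/((-97 - 1)*((11*(-128)))) - 1*(-4144/3011) = 1/(-98*(-1408)) + 4144/3011 = -1/98*(-1/1408) + 4144/3011 = 1/137984 + 4144/3011 = 571808707/415469824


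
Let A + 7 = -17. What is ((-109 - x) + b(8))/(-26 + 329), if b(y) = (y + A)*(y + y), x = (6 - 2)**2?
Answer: -127/101 ≈ -1.2574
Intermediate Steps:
A = -24 (A = -7 - 17 = -24)
x = 16 (x = 4**2 = 16)
b(y) = 2*y*(-24 + y) (b(y) = (y - 24)*(y + y) = (-24 + y)*(2*y) = 2*y*(-24 + y))
((-109 - x) + b(8))/(-26 + 329) = ((-109 - 1*16) + 2*8*(-24 + 8))/(-26 + 329) = ((-109 - 16) + 2*8*(-16))/303 = (-125 - 256)*(1/303) = -381*1/303 = -127/101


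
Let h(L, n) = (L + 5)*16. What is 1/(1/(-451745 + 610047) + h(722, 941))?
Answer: 158302/1841368865 ≈ 8.5970e-5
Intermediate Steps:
h(L, n) = 80 + 16*L (h(L, n) = (5 + L)*16 = 80 + 16*L)
1/(1/(-451745 + 610047) + h(722, 941)) = 1/(1/(-451745 + 610047) + (80 + 16*722)) = 1/(1/158302 + (80 + 11552)) = 1/(1/158302 + 11632) = 1/(1841368865/158302) = 158302/1841368865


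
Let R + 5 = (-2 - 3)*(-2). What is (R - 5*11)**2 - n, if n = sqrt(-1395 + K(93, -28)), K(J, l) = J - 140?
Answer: 2500 - I*sqrt(1442) ≈ 2500.0 - 37.974*I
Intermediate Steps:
K(J, l) = -140 + J
R = 5 (R = -5 + (-2 - 3)*(-2) = -5 - 5*(-2) = -5 + 10 = 5)
n = I*sqrt(1442) (n = sqrt(-1395 + (-140 + 93)) = sqrt(-1395 - 47) = sqrt(-1442) = I*sqrt(1442) ≈ 37.974*I)
(R - 5*11)**2 - n = (5 - 5*11)**2 - I*sqrt(1442) = (5 - 55)**2 - I*sqrt(1442) = (-50)**2 - I*sqrt(1442) = 2500 - I*sqrt(1442)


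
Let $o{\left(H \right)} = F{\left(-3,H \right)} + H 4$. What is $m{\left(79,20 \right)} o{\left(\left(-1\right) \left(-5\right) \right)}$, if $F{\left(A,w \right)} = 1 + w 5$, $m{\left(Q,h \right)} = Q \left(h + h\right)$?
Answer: $145360$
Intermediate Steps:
$m{\left(Q,h \right)} = 2 Q h$ ($m{\left(Q,h \right)} = Q 2 h = 2 Q h$)
$F{\left(A,w \right)} = 1 + 5 w$
$o{\left(H \right)} = 1 + 9 H$ ($o{\left(H \right)} = \left(1 + 5 H\right) + H 4 = \left(1 + 5 H\right) + 4 H = 1 + 9 H$)
$m{\left(79,20 \right)} o{\left(\left(-1\right) \left(-5\right) \right)} = 2 \cdot 79 \cdot 20 \left(1 + 9 \left(\left(-1\right) \left(-5\right)\right)\right) = 3160 \left(1 + 9 \cdot 5\right) = 3160 \left(1 + 45\right) = 3160 \cdot 46 = 145360$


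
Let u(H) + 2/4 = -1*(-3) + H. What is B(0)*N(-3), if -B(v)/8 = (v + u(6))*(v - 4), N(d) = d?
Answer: -816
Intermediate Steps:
u(H) = 5/2 + H (u(H) = -1/2 + (-1*(-3) + H) = -1/2 + (3 + H) = 5/2 + H)
B(v) = -8*(-4 + v)*(17/2 + v) (B(v) = -8*(v + (5/2 + 6))*(v - 4) = -8*(v + 17/2)*(-4 + v) = -8*(17/2 + v)*(-4 + v) = -8*(-4 + v)*(17/2 + v))
B(0)*N(-3) = (272 - 36*0 - 8*0**2)*(-3) = (272 + 0 - 8*0)*(-3) = (272 + 0 + 0)*(-3) = 272*(-3) = -816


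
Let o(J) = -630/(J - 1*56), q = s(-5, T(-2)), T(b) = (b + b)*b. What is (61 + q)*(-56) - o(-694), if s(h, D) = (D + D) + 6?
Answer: -116221/25 ≈ -4648.8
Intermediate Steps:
T(b) = 2*b² (T(b) = (2*b)*b = 2*b²)
s(h, D) = 6 + 2*D (s(h, D) = 2*D + 6 = 6 + 2*D)
q = 22 (q = 6 + 2*(2*(-2)²) = 6 + 2*(2*4) = 6 + 2*8 = 6 + 16 = 22)
o(J) = -630/(-56 + J) (o(J) = -630/(J - 56) = -630/(-56 + J))
(61 + q)*(-56) - o(-694) = (61 + 22)*(-56) - (-630)/(-56 - 694) = 83*(-56) - (-630)/(-750) = -4648 - (-630)*(-1)/750 = -4648 - 1*21/25 = -4648 - 21/25 = -116221/25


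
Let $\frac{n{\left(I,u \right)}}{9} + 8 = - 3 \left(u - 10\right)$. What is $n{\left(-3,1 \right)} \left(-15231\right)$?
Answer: $-2604501$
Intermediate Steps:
$n{\left(I,u \right)} = 198 - 27 u$ ($n{\left(I,u \right)} = -72 + 9 \left(- 3 \left(u - 10\right)\right) = -72 + 9 \left(- 3 \left(-10 + u\right)\right) = -72 + 9 \left(30 - 3 u\right) = -72 - \left(-270 + 27 u\right) = 198 - 27 u$)
$n{\left(-3,1 \right)} \left(-15231\right) = \left(198 - 27\right) \left(-15231\right) = 171 \left(-15231\right) = -2604501$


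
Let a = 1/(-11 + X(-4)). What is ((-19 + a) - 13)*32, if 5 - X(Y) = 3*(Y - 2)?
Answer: -3064/3 ≈ -1021.3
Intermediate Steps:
X(Y) = 11 - 3*Y (X(Y) = 5 - 3*(Y - 2) = 5 - 3*(-2 + Y) = 5 - (-6 + 3*Y) = 5 + (6 - 3*Y) = 11 - 3*Y)
a = 1/12 (a = 1/(-11 + (11 - 3*(-4))) = 1/(-11 + (11 + 12)) = 1/(-11 + 23) = 1/12 ≈ 0.083333)
((-19 + a) - 13)*32 = ((-19 + 1/12) - 13)*32 = (-227/12 - 13)*32 = -383/12*32 = -3064/3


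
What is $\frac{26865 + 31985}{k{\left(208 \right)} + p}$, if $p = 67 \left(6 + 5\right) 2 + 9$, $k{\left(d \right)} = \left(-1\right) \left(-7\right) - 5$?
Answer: $\frac{1070}{27} \approx 39.63$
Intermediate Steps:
$k{\left(d \right)} = 2$ ($k{\left(d \right)} = 7 - 5 = 2$)
$p = 1483$ ($p = 67 \cdot 11 \cdot 2 + 9 = 67 \cdot 22 + 9 = 1474 + 9 = 1483$)
$\frac{26865 + 31985}{k{\left(208 \right)} + p} = \frac{26865 + 31985}{2 + 1483} = \frac{58850}{1485} = 58850 \cdot \frac{1}{1485} = \frac{1070}{27}$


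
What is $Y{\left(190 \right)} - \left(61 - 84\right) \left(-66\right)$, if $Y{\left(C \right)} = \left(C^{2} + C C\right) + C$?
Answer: $70872$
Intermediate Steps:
$Y{\left(C \right)} = C + 2 C^{2}$ ($Y{\left(C \right)} = \left(C^{2} + C^{2}\right) + C = 2 C^{2} + C = C + 2 C^{2}$)
$Y{\left(190 \right)} - \left(61 - 84\right) \left(-66\right) = 190 \left(1 + 2 \cdot 190\right) - \left(61 - 84\right) \left(-66\right) = 190 \left(1 + 380\right) - \left(-23\right) \left(-66\right) = 190 \cdot 381 - 1518 = 72390 - 1518 = 70872$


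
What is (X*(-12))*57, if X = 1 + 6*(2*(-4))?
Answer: 32148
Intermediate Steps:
X = -47 (X = 1 + 6*(-8) = 1 - 48 = -47)
(X*(-12))*57 = -47*(-12)*57 = 564*57 = 32148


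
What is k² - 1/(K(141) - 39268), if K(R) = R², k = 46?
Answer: 41022893/19387 ≈ 2116.0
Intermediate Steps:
k² - 1/(K(141) - 39268) = 46² - 1/(141² - 39268) = 2116 - 1/(19881 - 39268) = 2116 - 1/(-19387) = 2116 - 1*(-1/19387) = 2116 + 1/19387 = 41022893/19387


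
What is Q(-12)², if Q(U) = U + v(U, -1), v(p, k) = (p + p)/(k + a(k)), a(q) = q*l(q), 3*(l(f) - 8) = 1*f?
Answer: 14400/169 ≈ 85.207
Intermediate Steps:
l(f) = 8 + f/3 (l(f) = 8 + (1*f)/3 = 8 + f/3)
a(q) = q*(8 + q/3)
v(p, k) = 2*p/(k + k*(24 + k)/3) (v(p, k) = (p + p)/(k + k*(24 + k)/3) = (2*p)/(k + k*(24 + k)/3) = 2*p/(k + k*(24 + k)/3))
Q(U) = 10*U/13 (Q(U) = U + 6*U/(-1*(27 - 1)) = U + 6*U*(-1)/26 = U + 6*U*(-1)*(1/26) = U - 3*U/13 = 10*U/13)
Q(-12)² = ((10/13)*(-12))² = (-120/13)² = 14400/169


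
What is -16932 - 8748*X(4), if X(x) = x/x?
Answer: -25680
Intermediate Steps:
X(x) = 1
-16932 - 8748*X(4) = -16932 - 8748*1 = -16932 - 8748 = -25680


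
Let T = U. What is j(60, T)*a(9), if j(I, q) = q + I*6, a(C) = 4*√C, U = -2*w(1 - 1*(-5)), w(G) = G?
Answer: 4176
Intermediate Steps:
U = -12 (U = -2*(1 - 1*(-5)) = -2*(1 + 5) = -2*6 = -12)
T = -12
j(I, q) = q + 6*I
j(60, T)*a(9) = (-12 + 6*60)*(4*√9) = (-12 + 360)*(4*3) = 348*12 = 4176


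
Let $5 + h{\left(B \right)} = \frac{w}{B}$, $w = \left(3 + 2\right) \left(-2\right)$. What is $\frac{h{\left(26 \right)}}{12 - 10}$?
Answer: $- \frac{35}{13} \approx -2.6923$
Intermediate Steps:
$w = -10$ ($w = 5 \left(-2\right) = -10$)
$h{\left(B \right)} = -5 - \frac{10}{B}$
$\frac{h{\left(26 \right)}}{12 - 10} = \frac{-5 - \frac{10}{26}}{12 - 10} = \frac{-5 - \frac{5}{13}}{12 - 10} = \frac{-5 - \frac{5}{13}}{2} = \left(- \frac{70}{13}\right) \frac{1}{2} = - \frac{35}{13}$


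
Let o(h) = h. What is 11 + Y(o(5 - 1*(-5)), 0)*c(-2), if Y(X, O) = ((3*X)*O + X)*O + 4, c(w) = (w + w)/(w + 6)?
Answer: 7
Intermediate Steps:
c(w) = 2*w/(6 + w) (c(w) = (2*w)/(6 + w) = 2*w/(6 + w))
Y(X, O) = 4 + O*(X + 3*O*X) (Y(X, O) = (3*O*X + X)*O + 4 = (X + 3*O*X)*O + 4 = O*(X + 3*O*X) + 4 = 4 + O*(X + 3*O*X))
11 + Y(o(5 - 1*(-5)), 0)*c(-2) = 11 + (4 + 0*(5 - 1*(-5)) + 3*(5 - 1*(-5))*0²)*(2*(-2)/(6 - 2)) = 11 + (4 + 0*(5 + 5) + 3*(5 + 5)*0)*(2*(-2)/4) = 11 + (4 + 0*10 + 3*10*0)*(2*(-2)*(¼)) = 11 + (4 + 0 + 0)*(-1) = 11 + 4*(-1) = 11 - 4 = 7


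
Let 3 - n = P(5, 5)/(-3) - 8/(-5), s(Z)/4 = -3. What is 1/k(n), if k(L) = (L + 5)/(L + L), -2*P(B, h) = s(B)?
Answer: 17/21 ≈ 0.80952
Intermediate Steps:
s(Z) = -12 (s(Z) = 4*(-3) = -12)
P(B, h) = 6 (P(B, h) = -½*(-12) = 6)
n = 17/5 (n = 3 - (6/(-3) - 8/(-5)) = 3 - (6*(-⅓) - 8*(-⅕)) = 3 - (-2 + 8/5) = 3 - 1*(-⅖) = 3 + ⅖ = 17/5 ≈ 3.4000)
k(L) = (5 + L)/(2*L) (k(L) = (5 + L)/((2*L)) = (5 + L)*(1/(2*L)) = (5 + L)/(2*L))
1/k(n) = 1/((5 + 17/5)/(2*(17/5))) = 1/((½)*(5/17)*(42/5)) = 1/(21/17) = 17/21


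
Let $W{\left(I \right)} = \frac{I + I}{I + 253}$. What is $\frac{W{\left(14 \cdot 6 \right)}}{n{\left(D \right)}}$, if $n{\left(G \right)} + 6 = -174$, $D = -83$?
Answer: $- \frac{14}{5055} \approx -0.0027695$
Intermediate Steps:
$n{\left(G \right)} = -180$ ($n{\left(G \right)} = -6 - 174 = -180$)
$W{\left(I \right)} = \frac{2 I}{253 + I}$
$\frac{W{\left(14 \cdot 6 \right)}}{n{\left(D \right)}} = \frac{2 \cdot 14 \cdot 6 \frac{1}{253 + 14 \cdot 6}}{-180} = 2 \cdot 84 \frac{1}{253 + 84} \left(- \frac{1}{180}\right) = 2 \cdot 84 \cdot \frac{1}{337} \left(- \frac{1}{180}\right) = \frac{168}{337} \left(- \frac{1}{180}\right) = - \frac{14}{5055}$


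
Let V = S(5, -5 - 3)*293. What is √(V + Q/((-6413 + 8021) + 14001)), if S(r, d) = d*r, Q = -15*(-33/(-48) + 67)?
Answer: 5*I*√1678155797/1892 ≈ 108.26*I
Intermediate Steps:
Q = -16245/16 (Q = -15*(-33*(-1/48) + 67) = -15*(11/16 + 67) = -15*1083/16 = -16245/16 ≈ -1015.3)
V = -11720 (V = ((-5 - 3)*5)*293 = -8*5*293 = -40*293 = -11720)
√(V + Q/((-6413 + 8021) + 14001)) = √(-11720 - 16245/(16*((-6413 + 8021) + 14001))) = √(-11720 - 16245/(16*(1608 + 14001))) = √(-11720 - 16245/16/15609) = √(-11720 - 16245/16*1/15609) = √(-11720 - 5415/83248) = √(-975671975/83248) = 5*I*√1678155797/1892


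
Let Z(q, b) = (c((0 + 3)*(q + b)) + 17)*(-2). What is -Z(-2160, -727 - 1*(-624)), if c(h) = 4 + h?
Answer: -13536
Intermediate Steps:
Z(q, b) = -42 - 6*b - 6*q (Z(q, b) = ((4 + (0 + 3)*(q + b)) + 17)*(-2) = ((4 + 3*(b + q)) + 17)*(-2) = ((4 + (3*b + 3*q)) + 17)*(-2) = ((4 + 3*b + 3*q) + 17)*(-2) = (21 + 3*b + 3*q)*(-2) = -42 - 6*b - 6*q)
-Z(-2160, -727 - 1*(-624)) = -(-42 - 6*(-727 - 1*(-624)) - 6*(-2160)) = -(-42 - 6*(-727 + 624) + 12960) = -(-42 - 6*(-103) + 12960) = -(-42 + 618 + 12960) = -1*13536 = -13536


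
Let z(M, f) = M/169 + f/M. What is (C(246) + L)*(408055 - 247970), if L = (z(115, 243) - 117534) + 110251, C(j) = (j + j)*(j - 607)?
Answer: -115049248516561/3887 ≈ -2.9598e+10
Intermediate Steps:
z(M, f) = M/169 + f/M (z(M, f) = M*(1/169) + f/M = M/169 + f/M)
C(j) = 2*j*(-607 + j) (C(j) = (2*j)*(-607 + j) = 2*j*(-607 + j))
L = -141490813/19435 (L = (((1/169)*115 + 243/115) - 117534) + 110251 = ((115/169 + 243*(1/115)) - 117534) + 110251 = ((115/169 + 243/115) - 117534) + 110251 = (54292/19435 - 117534) + 110251 = -2284218998/19435 + 110251 = -141490813/19435 ≈ -7280.2)
(C(246) + L)*(408055 - 247970) = (2*246*(-607 + 246) - 141490813/19435)*(408055 - 247970) = (2*246*(-361) - 141490813/19435)*160085 = (-177612 - 141490813/19435)*160085 = -3593380033/19435*160085 = -115049248516561/3887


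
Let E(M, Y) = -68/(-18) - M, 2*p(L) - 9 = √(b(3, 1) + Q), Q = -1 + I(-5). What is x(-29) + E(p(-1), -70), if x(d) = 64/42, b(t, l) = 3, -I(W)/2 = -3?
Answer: 101/126 - √2 ≈ -0.61263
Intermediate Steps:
I(W) = 6 (I(W) = -2*(-3) = 6)
x(d) = 32/21 (x(d) = 64*(1/42) = 32/21)
Q = 5 (Q = -1 + 6 = 5)
p(L) = 9/2 + √2 (p(L) = 9/2 + √(3 + 5)/2 = 9/2 + √8/2 = 9/2 + (2*√2)/2 = 9/2 + √2)
E(M, Y) = 34/9 - M (E(M, Y) = -68*(-1/18) - M = 34/9 - M)
x(-29) + E(p(-1), -70) = 32/21 + (34/9 - (9/2 + √2)) = 32/21 + (34/9 + (-9/2 - √2)) = 32/21 + (-13/18 - √2) = 101/126 - √2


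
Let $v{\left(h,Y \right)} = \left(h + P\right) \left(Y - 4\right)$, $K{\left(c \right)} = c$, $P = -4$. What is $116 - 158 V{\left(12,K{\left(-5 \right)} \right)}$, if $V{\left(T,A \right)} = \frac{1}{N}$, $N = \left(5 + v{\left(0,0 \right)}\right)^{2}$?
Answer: $\frac{50998}{441} \approx 115.64$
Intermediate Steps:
$v{\left(h,Y \right)} = \left(-4 + Y\right) \left(-4 + h\right)$ ($v{\left(h,Y \right)} = \left(h - 4\right) \left(Y - 4\right) = \left(-4 + h\right) \left(-4 + Y\right) = \left(-4 + Y\right) \left(-4 + h\right)$)
$N = 441$ ($N = \left(5 + \left(16 - 0 - 0 + 0 \cdot 0\right)\right)^{2} = \left(5 + \left(16 + 0 + 0 + 0\right)\right)^{2} = \left(5 + 16\right)^{2} = 21^{2} = 441$)
$V{\left(T,A \right)} = \frac{1}{441}$
$116 - 158 V{\left(12,K{\left(-5 \right)} \right)} = 116 - \frac{158}{441} = \frac{50998}{441}$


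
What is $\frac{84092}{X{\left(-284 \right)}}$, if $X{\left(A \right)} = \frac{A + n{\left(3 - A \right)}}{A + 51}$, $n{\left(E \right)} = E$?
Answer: $- \frac{19593436}{3} \approx -6.5311 \cdot 10^{6}$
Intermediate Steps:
$X{\left(A \right)} = \frac{3}{51 + A}$ ($X{\left(A \right)} = \frac{A - \left(-3 + A\right)}{A + 51} = \frac{3}{51 + A}$)
$\frac{84092}{X{\left(-284 \right)}} = \frac{84092}{3 \frac{1}{51 - 284}} = \frac{84092}{3 \frac{1}{-233}} = \frac{84092}{3 \left(- \frac{1}{233}\right)} = \frac{84092}{- \frac{3}{233}} = 84092 \left(- \frac{233}{3}\right) = - \frac{19593436}{3}$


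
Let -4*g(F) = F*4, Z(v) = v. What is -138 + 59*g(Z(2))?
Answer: -256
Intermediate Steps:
g(F) = -F (g(F) = -F*4/4 = -F)
-138 + 59*g(Z(2)) = -138 + 59*(-1*2) = -138 + 59*(-2) = -138 - 118 = -256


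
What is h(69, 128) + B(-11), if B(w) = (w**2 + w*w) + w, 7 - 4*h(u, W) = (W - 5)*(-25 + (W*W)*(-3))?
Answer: 3024851/2 ≈ 1.5124e+6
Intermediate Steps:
h(u, W) = 7/4 - (-25 - 3*W**2)*(-5 + W)/4 (h(u, W) = 7/4 - (W - 5)*(-25 + (W*W)*(-3))/4 = 7/4 - (-5 + W)*(-25 + W**2*(-3))/4 = 7/4 - (-5 + W)*(-25 - 3*W**2)/4 = 7/4 - (-25 - 3*W**2)*(-5 + W)/4)
B(w) = w + 2*w**2 (B(w) = (w**2 + w**2) + w = 2*w**2 + w = w + 2*w**2)
h(69, 128) + B(-11) = (-59/2 - 15/4*128**2 + (3/4)*128**3 + (25/4)*128) - 11*(1 + 2*(-11)) = (-59/2 - 15/4*16384 + (3/4)*2097152 + 800) - 11*(1 - 22) = (-59/2 - 61440 + 1572864 + 800) - 11*(-21) = 3024389/2 + 231 = 3024851/2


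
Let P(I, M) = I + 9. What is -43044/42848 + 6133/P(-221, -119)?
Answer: -16994507/567736 ≈ -29.934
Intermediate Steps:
P(I, M) = 9 + I
-43044/42848 + 6133/P(-221, -119) = -43044/42848 + 6133/(9 - 221) = -43044*1/42848 + 6133/(-212) = -10761/10712 + 6133*(-1/212) = -10761/10712 - 6133/212 = -16994507/567736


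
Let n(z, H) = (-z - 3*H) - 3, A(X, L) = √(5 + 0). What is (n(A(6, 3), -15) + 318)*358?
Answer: 128880 - 358*√5 ≈ 1.2808e+5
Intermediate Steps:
A(X, L) = √5
n(z, H) = -3 - z - 3*H
(n(A(6, 3), -15) + 318)*358 = ((-3 - √5 - 3*(-15)) + 318)*358 = ((-3 - √5 + 45) + 318)*358 = ((42 - √5) + 318)*358 = (360 - √5)*358 = 128880 - 358*√5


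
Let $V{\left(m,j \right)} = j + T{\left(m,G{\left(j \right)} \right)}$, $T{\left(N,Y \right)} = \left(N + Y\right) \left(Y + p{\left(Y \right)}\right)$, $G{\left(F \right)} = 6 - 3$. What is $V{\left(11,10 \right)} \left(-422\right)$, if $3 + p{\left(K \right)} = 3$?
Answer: $-21944$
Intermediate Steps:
$G{\left(F \right)} = 3$ ($G{\left(F \right)} = 6 - 3 = 3$)
$p{\left(K \right)} = 0$ ($p{\left(K \right)} = -3 + 3 = 0$)
$T{\left(N,Y \right)} = Y \left(N + Y\right)$ ($T{\left(N,Y \right)} = \left(N + Y\right) \left(Y + 0\right) = \left(N + Y\right) Y = Y \left(N + Y\right)$)
$V{\left(m,j \right)} = 9 + j + 3 m$ ($V{\left(m,j \right)} = j + 3 \left(m + 3\right) = j + 3 \left(3 + m\right) = j + \left(9 + 3 m\right) = 9 + j + 3 m$)
$V{\left(11,10 \right)} \left(-422\right) = \left(9 + 10 + 3 \cdot 11\right) \left(-422\right) = \left(9 + 10 + 33\right) \left(-422\right) = 52 \left(-422\right) = -21944$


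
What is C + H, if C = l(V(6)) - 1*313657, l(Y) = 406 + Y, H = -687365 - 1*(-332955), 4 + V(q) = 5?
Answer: -667660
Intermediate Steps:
V(q) = 1 (V(q) = -4 + 5 = 1)
H = -354410 (H = -687365 + 332955 = -354410)
C = -313250 (C = (406 + 1) - 1*313657 = 407 - 313657 = -313250)
C + H = -313250 - 354410 = -667660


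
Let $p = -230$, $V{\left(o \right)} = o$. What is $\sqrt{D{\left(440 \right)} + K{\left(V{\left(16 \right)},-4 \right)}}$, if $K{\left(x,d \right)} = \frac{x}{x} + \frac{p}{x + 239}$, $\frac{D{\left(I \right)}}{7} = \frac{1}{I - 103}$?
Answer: $\frac{\sqrt{35095854}}{17187} \approx 0.34469$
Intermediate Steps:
$D{\left(I \right)} = \frac{7}{-103 + I}$ ($D{\left(I \right)} = \frac{7}{I - 103} = \frac{7}{-103 + I}$)
$K{\left(x,d \right)} = 1 - \frac{230}{239 + x}$ ($K{\left(x,d \right)} = \frac{x}{x} - \frac{230}{x + 239} = 1 - \frac{230}{239 + x}$)
$\sqrt{D{\left(440 \right)} + K{\left(V{\left(16 \right)},-4 \right)}} = \sqrt{\frac{7}{-103 + 440} + \frac{9 + 16}{239 + 16}} = \sqrt{\frac{7}{337} + \frac{1}{255} \cdot 25} = \sqrt{7 \cdot \frac{1}{337} + \frac{1}{255} \cdot 25} = \sqrt{\frac{7}{337} + \frac{5}{51}} = \sqrt{\frac{2042}{17187}} = \frac{\sqrt{35095854}}{17187}$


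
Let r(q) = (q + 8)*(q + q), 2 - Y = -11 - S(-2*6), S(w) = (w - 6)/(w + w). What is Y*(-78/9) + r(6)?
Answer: 293/6 ≈ 48.833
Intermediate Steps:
S(w) = (-6 + w)/(2*w) (S(w) = (-6 + w)/((2*w)) = (-6 + w)*(1/(2*w)) = (-6 + w)/(2*w))
Y = 55/4 (Y = 2 - (-11 - (-6 - 2*6)/(2*((-2*6)))) = 2 - (-11 - (-6 - 12)/(2*(-12))) = 2 - (-11 - (-1)*(-18)/(2*12)) = 2 - (-11 - 1*¾) = 2 - (-11 - ¾) = 2 - 1*(-47/4) = 2 + 47/4 = 55/4 ≈ 13.750)
r(q) = 2*q*(8 + q) (r(q) = (8 + q)*(2*q) = 2*q*(8 + q))
Y*(-78/9) + r(6) = 55*(-78/9)/4 + 2*6*(8 + 6) = 55*(-78*⅑)/4 + 2*6*14 = (55/4)*(-26/3) + 168 = -715/6 + 168 = 293/6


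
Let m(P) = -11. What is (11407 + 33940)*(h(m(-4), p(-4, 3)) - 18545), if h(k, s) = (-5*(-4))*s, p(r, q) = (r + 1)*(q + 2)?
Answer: -854564215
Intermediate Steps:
p(r, q) = (1 + r)*(2 + q)
h(k, s) = 20*s
(11407 + 33940)*(h(m(-4), p(-4, 3)) - 18545) = (11407 + 33940)*(20*(2 + 3 + 2*(-4) + 3*(-4)) - 18545) = 45347*(20*(2 + 3 - 8 - 12) - 18545) = 45347*(20*(-15) - 18545) = 45347*(-300 - 18545) = 45347*(-18845) = -854564215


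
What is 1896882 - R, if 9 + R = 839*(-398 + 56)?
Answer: 2183829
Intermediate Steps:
R = -286947 (R = -9 + 839*(-398 + 56) = -9 + 839*(-342) = -9 - 286938 = -286947)
1896882 - R = 1896882 - 1*(-286947) = 1896882 + 286947 = 2183829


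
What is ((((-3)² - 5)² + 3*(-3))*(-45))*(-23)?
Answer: 7245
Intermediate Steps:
((((-3)² - 5)² + 3*(-3))*(-45))*(-23) = (((9 - 5)² - 9)*(-45))*(-23) = ((4² - 9)*(-45))*(-23) = ((16 - 9)*(-45))*(-23) = (7*(-45))*(-23) = -315*(-23) = 7245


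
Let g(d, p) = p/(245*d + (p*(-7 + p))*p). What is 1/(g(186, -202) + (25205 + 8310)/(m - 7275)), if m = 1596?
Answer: -24085962207/142144350416 ≈ -0.16945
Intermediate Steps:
g(d, p) = p/(245*d + p**2*(-7 + p))
1/(g(186, -202) + (25205 + 8310)/(m - 7275)) = 1/(-202/((-202)**3 - 7*(-202)**2 + 245*186) + (25205 + 8310)/(1596 - 7275)) = 1/(-202/(-8242408 - 7*40804 + 45570) + 33515/(-5679)) = 1/(-202/(-8242408 - 285628 + 45570) + 33515*(-1/5679)) = 1/(-202/(-8482466) - 33515/5679) = 1/(-202*(-1/8482466) - 33515/5679) = 1/(101/4241233 - 33515/5679) = 1/(-142144350416/24085962207) = -24085962207/142144350416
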